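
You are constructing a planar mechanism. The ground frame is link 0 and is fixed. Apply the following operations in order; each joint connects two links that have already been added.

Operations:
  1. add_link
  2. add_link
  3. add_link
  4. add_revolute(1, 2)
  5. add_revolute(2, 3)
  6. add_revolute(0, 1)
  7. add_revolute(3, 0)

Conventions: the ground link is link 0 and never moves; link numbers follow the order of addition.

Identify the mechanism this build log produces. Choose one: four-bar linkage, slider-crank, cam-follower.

links: 4 (incl. ground); joints: 4 revolute, 0 prismatic, 0 higher (cam) pair, forming one closed loop
4 links in a single 4R loop → four-bar linkage

four-bar linkage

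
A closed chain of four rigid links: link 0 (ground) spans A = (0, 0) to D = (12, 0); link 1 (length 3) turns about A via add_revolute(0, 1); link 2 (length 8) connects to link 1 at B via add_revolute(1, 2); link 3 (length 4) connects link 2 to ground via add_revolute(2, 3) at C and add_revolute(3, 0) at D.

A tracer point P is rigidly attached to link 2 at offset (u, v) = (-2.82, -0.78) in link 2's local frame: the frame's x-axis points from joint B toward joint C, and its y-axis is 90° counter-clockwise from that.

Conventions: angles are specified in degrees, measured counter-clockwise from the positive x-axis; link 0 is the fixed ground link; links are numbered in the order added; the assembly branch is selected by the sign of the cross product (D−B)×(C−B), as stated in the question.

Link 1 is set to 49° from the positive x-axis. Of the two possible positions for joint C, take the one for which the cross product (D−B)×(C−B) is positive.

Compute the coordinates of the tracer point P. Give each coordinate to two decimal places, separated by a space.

A=(0,0), D=(12.00,0)
B = A + 3.00·(cos49°, sin49°) = (1.9682, 2.2641)
|BD| = 10.2842
circle(B,8.00) ∩ circle(D,4.00): a=7.4758, h=2.8483
  candidates: C₊=(9.8876,3.3967) cross=29.293; C₋=(8.6334,-2.1602) cross=-29.293
  branch + wants cross > 0 → take C=(9.8876,3.3967) (cross=29.293)
ex = (C−B)/|BC| = (0.9899,0.1416); ey = (-0.1416,0.9899)
P = B + -2.82·ex + -0.78·ey = (-0.7130,1.0927)

-0.71 1.09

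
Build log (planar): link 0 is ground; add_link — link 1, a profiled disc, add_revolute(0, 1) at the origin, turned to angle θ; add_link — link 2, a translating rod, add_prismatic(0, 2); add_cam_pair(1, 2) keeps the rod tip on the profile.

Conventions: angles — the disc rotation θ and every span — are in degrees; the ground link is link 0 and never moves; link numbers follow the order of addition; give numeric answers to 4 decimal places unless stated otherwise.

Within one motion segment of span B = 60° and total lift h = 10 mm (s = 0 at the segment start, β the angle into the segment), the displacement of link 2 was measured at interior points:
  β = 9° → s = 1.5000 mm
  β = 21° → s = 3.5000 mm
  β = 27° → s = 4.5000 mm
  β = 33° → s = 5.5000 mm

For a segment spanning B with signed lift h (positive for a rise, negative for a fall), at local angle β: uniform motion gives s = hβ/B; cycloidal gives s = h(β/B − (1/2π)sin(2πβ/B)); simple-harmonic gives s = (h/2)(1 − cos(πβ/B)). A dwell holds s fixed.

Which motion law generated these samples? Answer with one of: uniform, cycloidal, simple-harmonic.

candidates at β/B = r: uniform s = h·r (linear in β); cycloidal s = h·(r − sin(2πr)/(2π)); simple-harmonic s = (h/2)(1 − cos(πr))
β=9°: printed 1.5000 | uniform 1.5000, cycloidal 0.2124, simple-harmonic 0.5450
β=21°: printed 3.5000 | uniform 3.5000, cycloidal 2.2124, simple-harmonic 2.7300
β=27°: printed 4.5000 | uniform 4.5000, cycloidal 4.0082, simple-harmonic 4.2178
β=33°: printed 5.5000 | uniform 5.5000, cycloidal 5.9918, simple-harmonic 5.7822
only one law matches every sample → uniform

uniform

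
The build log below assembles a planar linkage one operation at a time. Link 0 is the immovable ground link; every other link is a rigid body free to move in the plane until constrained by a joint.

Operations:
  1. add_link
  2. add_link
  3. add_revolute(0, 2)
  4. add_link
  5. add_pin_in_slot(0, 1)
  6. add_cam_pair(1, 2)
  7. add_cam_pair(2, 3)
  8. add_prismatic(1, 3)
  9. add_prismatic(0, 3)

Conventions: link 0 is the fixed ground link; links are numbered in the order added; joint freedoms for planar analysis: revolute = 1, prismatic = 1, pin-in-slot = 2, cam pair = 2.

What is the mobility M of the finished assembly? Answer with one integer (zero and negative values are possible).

(L,J1,J2)=(1,0,0); link0 fixed
link1: (2,0,0)
link2: (3,0,0)
R 0-2 [J1]: (3,1,0)
link3: (4,1,0)
PS 0-1 [J2]: (4,1,1)
C 1-2 [J2]: (4,1,2)
C 2-3 [J2]: (4,1,3)
P 1-3 [J1]: (4,2,3)
P 0-3 [J1]: (4,3,3)
Grübler: 3·3 − 2·3 − 3 = 0

M = 0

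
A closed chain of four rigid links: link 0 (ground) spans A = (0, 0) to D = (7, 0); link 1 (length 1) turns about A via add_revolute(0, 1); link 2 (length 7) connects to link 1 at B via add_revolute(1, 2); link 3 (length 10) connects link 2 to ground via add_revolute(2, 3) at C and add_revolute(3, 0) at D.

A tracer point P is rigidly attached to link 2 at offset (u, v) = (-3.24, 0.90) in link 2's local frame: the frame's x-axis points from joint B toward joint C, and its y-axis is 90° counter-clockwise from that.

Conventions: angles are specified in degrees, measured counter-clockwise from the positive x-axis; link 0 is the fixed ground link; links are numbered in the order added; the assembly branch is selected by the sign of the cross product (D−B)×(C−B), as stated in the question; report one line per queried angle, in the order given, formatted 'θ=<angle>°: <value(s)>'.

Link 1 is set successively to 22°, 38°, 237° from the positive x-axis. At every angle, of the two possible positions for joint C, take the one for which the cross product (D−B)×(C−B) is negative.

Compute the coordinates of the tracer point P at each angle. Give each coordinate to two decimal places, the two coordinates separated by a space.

A=(0,0), D=(7.00,0)
θ=22°: B = A + 1.00·(cos22°, sin22°) = (0.9272, 0.3746)
θ=22°: |BD| = 6.0844
θ=22°: circle(B,7.00) ∩ circle(D,10.00): a=-1.1489, h=6.9051
θ=22°:   candidates: C₊=(0.2056,7.3373) cross=42.013; C₋=(-0.6447,-6.4466) cross=-42.013
θ=22°:   branch - wants cross < 0 → take C=(-0.6447,-6.4466) (cross=-42.013)
θ=22°: ex = (C−B)/|BC| = (-0.2246,-0.9745); ey = (0.9745,-0.2246)
θ=22°: P = B + -3.24·ex + 0.90·ey = (2.5317,3.3298)
θ=38°: B = A + 1.00·(cos38°, sin38°) = (0.7880, 0.6157)
θ=38°: |BD| = 6.2424
θ=38°: circle(B,7.00) ∩ circle(D,10.00): a=-0.9637, h=6.9333
θ=38°:   candidates: C₊=(0.5128,7.6102) cross=43.281; C₋=(-0.8548,-6.1888) cross=-43.281
θ=38°:   branch - wants cross < 0 → take C=(-0.8548,-6.1888) (cross=-43.281)
θ=38°: ex = (C−B)/|BC| = (-0.2347,-0.9721); ey = (0.9721,-0.2347)
θ=38°: P = B + -3.24·ex + 0.90·ey = (2.4233,3.5539)
θ=237°: B = A + 1.00·(cos237°, sin237°) = (-0.5446, -0.8387)
θ=237°: |BD| = 7.5911
θ=237°: circle(B,7.00) ∩ circle(D,10.00): a=0.4364, h=6.9864
θ=237°:   candidates: C₊=(-0.8828,6.1532) cross=53.034; C₋=(0.6609,-7.7341) cross=-53.034
θ=237°:   branch - wants cross < 0 → take C=(0.6609,-7.7341) (cross=-53.034)
θ=237°: ex = (C−B)/|BC| = (0.1722,-0.9851); ey = (0.9851,0.1722)
θ=237°: P = B + -3.24·ex + 0.90·ey = (-0.2161,2.5079)

θ=22°: 2.53 3.33
θ=38°: 2.42 3.55
θ=237°: -0.22 2.51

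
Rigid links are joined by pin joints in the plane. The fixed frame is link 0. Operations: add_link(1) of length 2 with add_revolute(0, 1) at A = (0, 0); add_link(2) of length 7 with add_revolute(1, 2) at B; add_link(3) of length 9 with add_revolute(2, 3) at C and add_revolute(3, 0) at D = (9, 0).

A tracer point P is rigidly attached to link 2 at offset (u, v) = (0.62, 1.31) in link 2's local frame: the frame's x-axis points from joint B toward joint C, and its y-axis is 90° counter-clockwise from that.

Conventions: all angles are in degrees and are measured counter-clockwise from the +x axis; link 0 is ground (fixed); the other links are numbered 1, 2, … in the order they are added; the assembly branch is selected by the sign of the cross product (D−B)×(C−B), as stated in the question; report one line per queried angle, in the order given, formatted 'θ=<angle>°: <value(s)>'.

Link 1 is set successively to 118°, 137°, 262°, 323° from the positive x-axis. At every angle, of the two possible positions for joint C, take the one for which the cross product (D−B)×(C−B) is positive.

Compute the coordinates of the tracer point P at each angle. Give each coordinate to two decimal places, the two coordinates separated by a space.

A=(0,0), D=(9.00,0)
θ=118°: B = A + 2.00·(cos118°, sin118°) = (-0.9389, 1.7659)
θ=118°: |BD| = 10.0946
θ=118°: circle(B,7.00) ∩ circle(D,9.00): a=3.4623, h=6.0838
θ=118°:   candidates: C₊=(3.5342,7.1502) cross=61.413; C₋=(1.4057,-4.8298) cross=-61.413
θ=118°:   branch + wants cross > 0 → take C=(3.5342,7.1502) (cross=61.413)
θ=118°: ex = (C−B)/|BC| = (0.6390,0.7692); ey = (-0.7692,0.6390)
θ=118°: P = B + 0.62·ex + 1.31·ey = (-1.5504,3.0799)
θ=137°: B = A + 2.00·(cos137°, sin137°) = (-1.4627, 1.3640)
θ=137°: |BD| = 10.5512
θ=137°: circle(B,7.00) ∩ circle(D,9.00): a=3.7592, h=5.9049
θ=137°:   candidates: C₊=(3.0283,6.7334) cross=62.304; C₋=(1.5016,-4.9774) cross=-62.304
θ=137°:   branch + wants cross > 0 → take C=(3.0283,6.7334) (cross=62.304)
θ=137°: ex = (C−B)/|BC| = (0.6416,0.7671); ey = (-0.7671,0.6416)
θ=137°: P = B + 0.62·ex + 1.31·ey = (-2.0698,2.6800)
θ=262°: B = A + 2.00·(cos262°, sin262°) = (-0.2783, -1.9805)
θ=262°: |BD| = 9.4874
θ=262°: circle(B,7.00) ∩ circle(D,9.00): a=3.0572, h=6.2971
θ=262°:   candidates: C₊=(1.3970,4.8160) cross=59.743; C₋=(4.0261,-7.5007) cross=-59.743
θ=262°:   branch + wants cross > 0 → take C=(1.3970,4.8160) (cross=59.743)
θ=262°: ex = (C−B)/|BC| = (0.2393,0.9709); ey = (-0.9709,0.2393)
θ=262°: P = B + 0.62·ex + 1.31·ey = (-1.4019,-1.0650)
θ=323°: B = A + 2.00·(cos323°, sin323°) = (1.5973, -1.2036)
θ=323°: |BD| = 7.4999
θ=323°: circle(B,7.00) ∩ circle(D,9.00): a=1.6166, h=6.8108
θ=323°:   candidates: C₊=(2.0999,5.7783) cross=51.080; C₋=(4.2860,-7.6667) cross=-51.080
θ=323°:   branch + wants cross > 0 → take C=(2.0999,5.7783) (cross=51.080)
θ=323°: ex = (C−B)/|BC| = (0.0718,0.9974); ey = (-0.9974,0.0718)
θ=323°: P = B + 0.62·ex + 1.31·ey = (0.3352,-0.4912)

θ=118°: -1.55 3.08
θ=137°: -2.07 2.68
θ=262°: -1.40 -1.07
θ=323°: 0.34 -0.49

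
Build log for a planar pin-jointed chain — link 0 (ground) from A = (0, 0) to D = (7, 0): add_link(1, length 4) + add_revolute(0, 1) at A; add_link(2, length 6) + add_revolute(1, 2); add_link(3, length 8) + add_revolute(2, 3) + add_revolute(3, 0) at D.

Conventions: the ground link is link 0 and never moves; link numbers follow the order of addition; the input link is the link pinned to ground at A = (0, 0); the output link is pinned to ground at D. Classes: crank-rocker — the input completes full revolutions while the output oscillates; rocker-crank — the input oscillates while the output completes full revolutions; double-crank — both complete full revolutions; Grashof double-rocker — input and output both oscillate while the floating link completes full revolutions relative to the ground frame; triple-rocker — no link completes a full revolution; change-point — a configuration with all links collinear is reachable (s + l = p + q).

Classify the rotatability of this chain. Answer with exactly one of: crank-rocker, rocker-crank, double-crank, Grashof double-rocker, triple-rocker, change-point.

lengths: ground=7, input=4, coupler=6, output=8
sorted: s=4 (shortest), l=8 (longest), p+q=13
s + l = 12 vs p + q = 13
s + l < p + q (Grashof) with shortest = input link → crank-rocker

crank-rocker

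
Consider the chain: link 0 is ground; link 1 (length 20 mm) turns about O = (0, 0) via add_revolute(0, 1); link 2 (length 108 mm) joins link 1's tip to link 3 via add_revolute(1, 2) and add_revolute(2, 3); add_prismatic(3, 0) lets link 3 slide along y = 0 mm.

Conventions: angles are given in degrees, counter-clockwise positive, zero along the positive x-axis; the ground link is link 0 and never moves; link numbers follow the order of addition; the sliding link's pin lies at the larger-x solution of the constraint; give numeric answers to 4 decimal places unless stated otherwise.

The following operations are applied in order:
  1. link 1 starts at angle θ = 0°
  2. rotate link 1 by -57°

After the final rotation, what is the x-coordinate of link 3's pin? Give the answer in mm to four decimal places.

geometry: r = 20 mm, L = 108 mm, e = 0 mm; θ starts at 0°
rotate link 1 by -57°: θ ← 0° -57° = -57°
crank pin P = (r cos θ, r sin θ) = (10.892781, -16.773411)
h = r sin θ − e = -16.773411 − 0 = -16.773411
x = r cos θ + √(L² − h²) = 10.892781 + 106.689515 = 117.582296

117.5823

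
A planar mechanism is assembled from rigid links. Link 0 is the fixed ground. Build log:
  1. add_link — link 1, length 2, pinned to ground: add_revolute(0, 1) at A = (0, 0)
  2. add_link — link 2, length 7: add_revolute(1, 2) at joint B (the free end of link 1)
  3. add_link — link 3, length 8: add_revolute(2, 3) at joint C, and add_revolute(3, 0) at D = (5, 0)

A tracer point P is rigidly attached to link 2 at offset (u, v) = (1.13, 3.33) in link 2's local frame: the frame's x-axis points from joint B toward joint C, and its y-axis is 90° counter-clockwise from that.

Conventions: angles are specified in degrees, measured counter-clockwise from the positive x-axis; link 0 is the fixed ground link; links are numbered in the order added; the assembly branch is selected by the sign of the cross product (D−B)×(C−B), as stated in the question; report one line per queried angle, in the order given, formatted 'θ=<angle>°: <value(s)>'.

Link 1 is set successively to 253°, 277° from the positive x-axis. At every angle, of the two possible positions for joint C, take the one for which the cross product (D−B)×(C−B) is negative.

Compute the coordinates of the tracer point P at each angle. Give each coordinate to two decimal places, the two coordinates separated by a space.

A=(0,0), D=(5.00,0)
θ=253°: B = A + 2.00·(cos253°, sin253°) = (-0.5847, -1.9126)
θ=253°: |BD| = 5.9032
θ=253°: circle(B,7.00) ∩ circle(D,8.00): a=1.6811, h=6.7951
θ=253°:   candidates: C₊=(-1.1959,5.0607) cross=40.113; C₋=(3.2073,-7.7965) cross=-40.113
θ=253°:   branch - wants cross < 0 → take C=(3.2073,-7.7965) (cross=-40.113)
θ=253°: ex = (C−B)/|BC| = (0.5417,-0.8406); ey = (0.8406,0.5417)
θ=253°: P = B + 1.13·ex + 3.33·ey = (2.8265,-1.0585)
θ=277°: B = A + 2.00·(cos277°, sin277°) = (0.2437, -1.9851)
θ=277°: |BD| = 5.1539
θ=277°: circle(B,7.00) ∩ circle(D,8.00): a=1.1217, h=6.9095
θ=277°:   candidates: C₊=(-1.3824,4.8234) cross=35.611; C₋=(3.9402,-7.9295) cross=-35.611
θ=277°:   branch - wants cross < 0 → take C=(3.9402,-7.9295) (cross=-35.611)
θ=277°: ex = (C−B)/|BC| = (0.5281,-0.8492); ey = (0.8492,0.5281)
θ=277°: P = B + 1.13·ex + 3.33·ey = (3.6683,-1.1862)

θ=253°: 2.83 -1.06
θ=277°: 3.67 -1.19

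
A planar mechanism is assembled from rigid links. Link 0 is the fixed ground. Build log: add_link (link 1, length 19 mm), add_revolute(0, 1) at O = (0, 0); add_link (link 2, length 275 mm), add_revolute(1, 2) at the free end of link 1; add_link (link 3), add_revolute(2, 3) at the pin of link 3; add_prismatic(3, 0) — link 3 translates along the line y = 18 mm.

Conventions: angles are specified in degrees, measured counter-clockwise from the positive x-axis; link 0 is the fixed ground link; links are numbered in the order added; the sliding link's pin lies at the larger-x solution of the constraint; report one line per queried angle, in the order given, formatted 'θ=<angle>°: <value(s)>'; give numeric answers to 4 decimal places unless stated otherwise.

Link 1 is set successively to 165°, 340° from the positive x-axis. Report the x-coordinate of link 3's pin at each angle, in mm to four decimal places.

geometry: r = 19 mm, L = 275 mm, e = 18 mm
θ=165°: crank pin P = (r cos θ, r sin θ) = (-18.352591, 4.917562)
θ=165°: h = r sin θ − e = 4.917562 − 18 = -13.082438
θ=165°: x = r cos θ + √(L² − h²) = -18.352591 + 274.688642 = 256.336051
θ=340°: crank pin P = (r cos θ, r sin θ) = (17.854160, -6.498383)
θ=340°: h = r sin θ − e = -6.498383 − 18 = -24.498383
θ=340°: x = r cos θ + √(L² − h²) = 17.854160 + 273.906607 = 291.760767

θ=165°: 256.3361
θ=340°: 291.7608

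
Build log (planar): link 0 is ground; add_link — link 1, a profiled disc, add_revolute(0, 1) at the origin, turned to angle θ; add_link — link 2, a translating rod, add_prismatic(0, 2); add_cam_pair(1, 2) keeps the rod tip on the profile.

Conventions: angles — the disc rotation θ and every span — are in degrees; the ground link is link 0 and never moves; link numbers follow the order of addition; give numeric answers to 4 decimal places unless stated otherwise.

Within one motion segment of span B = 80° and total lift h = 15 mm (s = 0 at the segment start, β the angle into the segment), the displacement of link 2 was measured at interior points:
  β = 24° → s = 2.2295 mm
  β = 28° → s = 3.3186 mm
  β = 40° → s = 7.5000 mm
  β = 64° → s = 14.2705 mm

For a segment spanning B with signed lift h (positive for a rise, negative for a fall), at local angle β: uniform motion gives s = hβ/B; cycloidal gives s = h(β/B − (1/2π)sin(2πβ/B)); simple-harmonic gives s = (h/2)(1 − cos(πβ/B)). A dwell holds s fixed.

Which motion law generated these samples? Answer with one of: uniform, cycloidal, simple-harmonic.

candidates at β/B = r: uniform s = h·r (linear in β); cycloidal s = h·(r − sin(2πr)/(2π)); simple-harmonic s = (h/2)(1 − cos(πr))
β=24°: printed 2.2295 | uniform 4.5000, cycloidal 2.2295, simple-harmonic 3.0916
β=28°: printed 3.3186 | uniform 5.2500, cycloidal 3.3186, simple-harmonic 4.0951
β=40°: printed 7.5000 | uniform 7.5000, cycloidal 7.5000, simple-harmonic 7.5000
β=64°: printed 14.2705 | uniform 12.0000, cycloidal 14.2705, simple-harmonic 13.5676
only one law matches every sample → cycloidal

cycloidal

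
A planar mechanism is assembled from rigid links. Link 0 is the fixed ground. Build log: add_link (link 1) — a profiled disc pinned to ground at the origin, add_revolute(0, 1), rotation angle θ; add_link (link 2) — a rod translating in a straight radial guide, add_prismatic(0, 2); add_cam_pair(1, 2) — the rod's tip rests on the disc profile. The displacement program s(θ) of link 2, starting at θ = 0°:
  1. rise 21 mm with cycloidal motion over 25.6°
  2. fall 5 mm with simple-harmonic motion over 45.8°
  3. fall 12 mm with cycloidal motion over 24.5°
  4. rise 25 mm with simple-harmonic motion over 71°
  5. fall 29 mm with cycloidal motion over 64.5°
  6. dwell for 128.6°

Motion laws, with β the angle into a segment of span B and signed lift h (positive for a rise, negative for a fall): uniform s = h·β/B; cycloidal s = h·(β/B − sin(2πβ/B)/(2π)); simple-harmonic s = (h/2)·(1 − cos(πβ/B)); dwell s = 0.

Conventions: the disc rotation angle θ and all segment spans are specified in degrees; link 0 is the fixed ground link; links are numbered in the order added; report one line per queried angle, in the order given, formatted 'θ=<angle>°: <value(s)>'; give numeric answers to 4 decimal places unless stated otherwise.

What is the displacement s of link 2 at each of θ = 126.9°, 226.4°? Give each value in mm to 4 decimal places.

seg 1 [0°–25.6°] cycloidal, h=21: full span → s += 21 → s = 21.0000
seg 2 [25.6°–71.4°] simple-harmonic, h=-5: full span → s += -5 → s = 16.0000
seg 3 [71.4°–95.9°] cycloidal, h=-12: full span → s += -12 → s = 4.0000
seg 4 [95.9°–166.9°] simple-harmonic, h=25: θ=126.9° here. β=31, B=71. 25/2·(1 − cos(π·0.4366)) = 10.0275 → s = 14.0275
seg 4 [95.9°–166.9°] simple-harmonic, h=25: full span → s += 25 → s = 29.0000
seg 5 [166.9°–231.4°] cycloidal, h=-29: θ=226.4° here. β=59.5, B=64.5. -29·(0.9225 − sin(2π·0.9225)/(2π)) = -28.9122 → s = 0.0878

θ=126.9°: 14.0275
θ=226.4°: 0.0878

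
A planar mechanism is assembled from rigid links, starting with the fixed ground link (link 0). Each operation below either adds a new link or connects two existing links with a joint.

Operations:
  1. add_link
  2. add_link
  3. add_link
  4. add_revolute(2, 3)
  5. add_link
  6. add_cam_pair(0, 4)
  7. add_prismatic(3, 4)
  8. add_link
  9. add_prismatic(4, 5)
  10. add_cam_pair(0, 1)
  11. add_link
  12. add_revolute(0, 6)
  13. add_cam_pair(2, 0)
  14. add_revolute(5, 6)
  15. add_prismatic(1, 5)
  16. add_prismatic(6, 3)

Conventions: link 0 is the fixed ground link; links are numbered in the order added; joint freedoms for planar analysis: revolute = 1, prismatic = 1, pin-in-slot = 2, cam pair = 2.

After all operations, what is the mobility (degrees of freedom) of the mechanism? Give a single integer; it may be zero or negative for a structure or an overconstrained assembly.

link 0 = ground. State L|J1|J2 = 1|0|0
+link1  2|0|0
+link2  3|0|0
+link3  4|0|0
R(2,3) f=1→J1  4|1|0
+link4  5|1|0
C(0,4) f=2→J2  5|1|1
P(3,4) f=1→J1  5|2|1
+link5  6|2|1
P(4,5) f=1→J1  6|3|1
C(0,1) f=2→J2  6|3|2
+link6  7|3|2
R(0,6) f=1→J1  7|4|2
C(2,0) f=2→J2  7|4|3
R(5,6) f=1→J1  7|5|3
P(1,5) f=1→J1  7|6|3
P(6,3) f=1→J1  7|7|3
M = 3(7−1)−2·7−3 = 18−14−3 = 1

M = 1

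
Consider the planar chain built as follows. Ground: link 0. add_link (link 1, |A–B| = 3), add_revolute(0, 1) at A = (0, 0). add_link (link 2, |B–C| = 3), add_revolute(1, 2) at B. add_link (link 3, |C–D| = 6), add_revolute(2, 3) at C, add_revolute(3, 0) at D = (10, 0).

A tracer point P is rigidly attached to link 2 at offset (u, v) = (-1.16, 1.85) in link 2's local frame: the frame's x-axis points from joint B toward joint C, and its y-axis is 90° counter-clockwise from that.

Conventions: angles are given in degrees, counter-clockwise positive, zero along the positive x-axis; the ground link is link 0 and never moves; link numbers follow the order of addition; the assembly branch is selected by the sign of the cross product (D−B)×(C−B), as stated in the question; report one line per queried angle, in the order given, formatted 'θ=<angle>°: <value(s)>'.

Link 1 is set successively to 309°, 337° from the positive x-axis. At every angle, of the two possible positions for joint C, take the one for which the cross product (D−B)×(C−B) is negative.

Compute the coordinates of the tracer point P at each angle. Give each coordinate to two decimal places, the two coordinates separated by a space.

A=(0,0), D=(10.00,0)
θ=309°: B = A + 3.00·(cos309°, sin309°) = (1.8880, -2.3314)
θ=309°: |BD| = 8.4404
θ=309°: circle(B,3.00) ∩ circle(D,6.00): a=2.6208, h=1.4600
θ=309°:   candidates: C₊=(4.0035,-0.2043) cross=12.323; C₋=(4.8100,-3.0107) cross=-12.323
θ=309°:   branch - wants cross < 0 → take C=(4.8100,-3.0107) (cross=-12.323)
θ=309°: ex = (C−B)/|BC| = (0.9740,-0.2264); ey = (0.2264,0.9740)
θ=309°: P = B + -1.16·ex + 1.85·ey = (1.1770,-0.2668)
θ=337°: B = A + 3.00·(cos337°, sin337°) = (2.7615, -1.1722)
θ=337°: |BD| = 7.3328
θ=337°: circle(B,3.00) ∩ circle(D,6.00): a=1.8253, h=2.3808
θ=337°:   candidates: C₊=(4.1828,1.4698) cross=17.458; C₋=(4.9440,-3.2306) cross=-17.458
θ=337°:   branch - wants cross < 0 → take C=(4.9440,-3.2306) (cross=-17.458)
θ=337°: ex = (C−B)/|BC| = (0.7275,-0.6861); ey = (0.6861,0.7275)
θ=337°: P = B + -1.16·ex + 1.85·ey = (3.1870,0.9696)

θ=309°: 1.18 -0.27
θ=337°: 3.19 0.97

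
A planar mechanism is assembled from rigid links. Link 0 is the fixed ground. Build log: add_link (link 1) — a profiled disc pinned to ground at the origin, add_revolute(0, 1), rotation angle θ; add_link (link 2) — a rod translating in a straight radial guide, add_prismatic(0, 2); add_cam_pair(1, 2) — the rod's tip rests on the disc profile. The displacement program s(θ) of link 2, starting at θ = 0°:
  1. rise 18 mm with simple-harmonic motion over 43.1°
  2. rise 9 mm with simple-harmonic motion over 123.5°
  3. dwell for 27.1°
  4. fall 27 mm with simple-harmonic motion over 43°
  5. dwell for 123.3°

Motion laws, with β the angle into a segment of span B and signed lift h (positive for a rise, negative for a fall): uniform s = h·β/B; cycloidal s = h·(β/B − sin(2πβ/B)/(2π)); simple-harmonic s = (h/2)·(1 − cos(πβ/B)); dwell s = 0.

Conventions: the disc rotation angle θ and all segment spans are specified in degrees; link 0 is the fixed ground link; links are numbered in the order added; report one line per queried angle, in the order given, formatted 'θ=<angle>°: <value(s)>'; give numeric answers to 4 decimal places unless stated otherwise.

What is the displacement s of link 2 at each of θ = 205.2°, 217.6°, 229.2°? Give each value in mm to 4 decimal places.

seg 1 [0°–43.1°] simple-harmonic, h=18: full span → s += 18 → s = 18.0000
seg 2 [43.1°–166.6°] simple-harmonic, h=9: full span → s += 9 → s = 27.0000
seg 3 [166.6°–193.7°] dwell: s stays 27.0000
seg 4 [193.7°–236.7°] simple-harmonic, h=-27: θ=205.2° here. β=11.5, B=43. -27/2·(1 − cos(π·0.2674)) = -4.4912 → s = 22.5088
seg 4 [193.7°–236.7°] simple-harmonic, h=-27: θ=217.6° here. β=23.9, B=43. -27/2·(1 − cos(π·0.5558)) = -15.8550 → s = 11.1450
seg 4 [193.7°–236.7°] simple-harmonic, h=-27: θ=229.2° here. β=35.5, B=43. -27/2·(1 − cos(π·0.8256)) = -25.0235 → s = 1.9765

θ=205.2°: 22.5088
θ=217.6°: 11.1450
θ=229.2°: 1.9765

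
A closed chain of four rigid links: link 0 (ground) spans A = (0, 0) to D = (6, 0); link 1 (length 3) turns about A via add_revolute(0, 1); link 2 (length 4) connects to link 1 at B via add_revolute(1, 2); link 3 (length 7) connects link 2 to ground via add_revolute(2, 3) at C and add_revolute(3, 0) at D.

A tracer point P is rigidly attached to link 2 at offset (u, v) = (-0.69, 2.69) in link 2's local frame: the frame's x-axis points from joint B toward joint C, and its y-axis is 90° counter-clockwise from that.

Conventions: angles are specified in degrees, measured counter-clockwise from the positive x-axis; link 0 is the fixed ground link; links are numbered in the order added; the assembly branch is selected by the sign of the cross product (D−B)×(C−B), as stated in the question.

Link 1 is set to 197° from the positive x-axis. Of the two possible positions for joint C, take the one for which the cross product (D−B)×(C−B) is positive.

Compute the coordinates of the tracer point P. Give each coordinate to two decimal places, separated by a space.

A=(0,0), D=(6.00,0)
B = A + 3.00·(cos197°, sin197°) = (-2.8689, -0.8771)
|BD| = 8.9122
circle(B,4.00) ∩ circle(D,7.00): a=2.6047, h=3.0357
  candidates: C₊=(-0.5756,2.4002) cross=27.055; C₋=(0.0219,-3.6417) cross=-27.055
  branch + wants cross > 0 → take C=(-0.5756,2.4002) (cross=27.055)
ex = (C−B)/|BC| = (0.5733,0.8193); ey = (-0.8193,0.5733)
P = B + -0.69·ex + 2.69·ey = (-5.4685,0.0998)

-5.47 0.10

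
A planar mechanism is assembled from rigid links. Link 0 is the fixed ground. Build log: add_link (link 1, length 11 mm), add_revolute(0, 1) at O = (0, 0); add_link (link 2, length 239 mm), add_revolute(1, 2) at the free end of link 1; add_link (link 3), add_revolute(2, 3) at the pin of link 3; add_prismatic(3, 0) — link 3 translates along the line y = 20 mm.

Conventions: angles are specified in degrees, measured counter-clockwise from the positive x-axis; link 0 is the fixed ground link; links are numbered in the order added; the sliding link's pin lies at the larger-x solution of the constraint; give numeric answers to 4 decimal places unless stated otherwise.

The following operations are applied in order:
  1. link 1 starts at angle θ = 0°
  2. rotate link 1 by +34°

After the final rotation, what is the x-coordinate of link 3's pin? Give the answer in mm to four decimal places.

geometry: r = 11 mm, L = 239 mm, e = 20 mm; θ starts at 0°
rotate link 1 by +34°: θ ← 0° +34° = 34°
crank pin P = (r cos θ, r sin θ) = (9.119413, 6.151122)
h = r sin θ − e = 6.151122 − 20 = -13.848878
x = r cos θ + √(L² − h²) = 9.119413 + 238.598425 = 247.717839

247.7178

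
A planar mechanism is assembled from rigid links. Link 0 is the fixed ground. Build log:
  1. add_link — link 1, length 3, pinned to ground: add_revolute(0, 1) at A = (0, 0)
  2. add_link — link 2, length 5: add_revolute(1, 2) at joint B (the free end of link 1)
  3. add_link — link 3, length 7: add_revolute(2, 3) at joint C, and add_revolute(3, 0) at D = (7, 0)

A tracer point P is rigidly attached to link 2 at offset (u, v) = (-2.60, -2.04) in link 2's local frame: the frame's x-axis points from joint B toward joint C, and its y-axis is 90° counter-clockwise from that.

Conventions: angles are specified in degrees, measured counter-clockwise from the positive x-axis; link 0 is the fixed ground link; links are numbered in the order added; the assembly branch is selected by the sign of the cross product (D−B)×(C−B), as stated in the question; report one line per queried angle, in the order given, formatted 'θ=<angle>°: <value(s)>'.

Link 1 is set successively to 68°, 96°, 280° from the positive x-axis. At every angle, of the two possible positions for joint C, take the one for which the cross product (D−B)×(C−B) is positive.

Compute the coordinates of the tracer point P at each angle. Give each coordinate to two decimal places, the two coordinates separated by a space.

A=(0,0), D=(7.00,0)
θ=68°: B = A + 3.00·(cos68°, sin68°) = (1.1238, 2.7816)
θ=68°: |BD| = 6.5013
θ=68°: circle(B,5.00) ∩ circle(D,7.00): a=1.4048, h=4.7986
θ=68°:   candidates: C₊=(4.4466,6.5177) cross=31.197; C₋=(0.3405,-2.1567) cross=-31.197
θ=68°:   branch + wants cross > 0 → take C=(4.4466,6.5177) (cross=31.197)
θ=68°: ex = (C−B)/|BC| = (0.6646,0.7472); ey = (-0.7472,0.6646)
θ=68°: P = B + -2.60·ex + -2.04·ey = (0.9203,-0.5170)
θ=96°: B = A + 3.00·(cos96°, sin96°) = (-0.3136, 2.9836)
θ=96°: |BD| = 7.8987
θ=96°: circle(B,5.00) ∩ circle(D,7.00): a=2.4301, h=4.3697
θ=96°:   candidates: C₊=(3.5871,6.1116) cross=34.515; C₋=(0.2860,-1.9804) cross=-34.515
θ=96°:   branch + wants cross > 0 → take C=(3.5871,6.1116) (cross=34.515)
θ=96°: ex = (C−B)/|BC| = (0.7801,0.6256); ey = (-0.6256,0.7801)
θ=96°: P = B + -2.60·ex + -2.04·ey = (-1.0657,-0.2345)
θ=280°: B = A + 3.00·(cos280°, sin280°) = (0.5209, -2.9544)
θ=280°: |BD| = 7.1209
θ=280°: circle(B,5.00) ∩ circle(D,7.00): a=1.8752, h=4.6350
θ=280°:   candidates: C₊=(0.3041,2.0409) cross=33.005; C₋=(4.1502,-6.3937) cross=-33.005
θ=280°:   branch + wants cross > 0 → take C=(0.3041,2.0409) (cross=33.005)
θ=280°: ex = (C−B)/|BC| = (-0.0434,0.9991); ey = (-0.9991,-0.0434)
θ=280°: P = B + -2.60·ex + -2.04·ey = (2.6718,-5.4635)

θ=68°: 0.92 -0.52
θ=96°: -1.07 -0.23
θ=280°: 2.67 -5.46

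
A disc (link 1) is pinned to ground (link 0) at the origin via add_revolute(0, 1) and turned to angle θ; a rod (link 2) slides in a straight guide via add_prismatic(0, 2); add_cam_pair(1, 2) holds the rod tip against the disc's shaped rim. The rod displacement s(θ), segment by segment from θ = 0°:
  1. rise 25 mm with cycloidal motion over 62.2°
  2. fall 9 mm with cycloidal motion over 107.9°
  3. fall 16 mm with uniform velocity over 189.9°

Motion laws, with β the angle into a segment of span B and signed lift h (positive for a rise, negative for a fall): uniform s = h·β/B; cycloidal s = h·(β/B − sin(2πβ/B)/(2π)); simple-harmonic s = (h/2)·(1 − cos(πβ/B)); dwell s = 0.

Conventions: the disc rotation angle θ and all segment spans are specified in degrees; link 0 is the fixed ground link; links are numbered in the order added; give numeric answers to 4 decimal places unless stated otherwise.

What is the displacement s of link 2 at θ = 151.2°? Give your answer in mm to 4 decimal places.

segment 1 (0° to 62.2°, cycloidal, h = 25) is passed completely: s = 0.0000 + (25) = 25.0000
θ = 151.2° falls in segment 2 (62.2° to 170.1°, cycloidal, h = -9): β = 151.2 − 62.2 = 89°, B = 107.9°; Δs = -9·(0.8248 − sin(2π·0.8248)/(2π)) = -8.7005; s = 25.0000 − 8.7005 = 16.2995

16.2995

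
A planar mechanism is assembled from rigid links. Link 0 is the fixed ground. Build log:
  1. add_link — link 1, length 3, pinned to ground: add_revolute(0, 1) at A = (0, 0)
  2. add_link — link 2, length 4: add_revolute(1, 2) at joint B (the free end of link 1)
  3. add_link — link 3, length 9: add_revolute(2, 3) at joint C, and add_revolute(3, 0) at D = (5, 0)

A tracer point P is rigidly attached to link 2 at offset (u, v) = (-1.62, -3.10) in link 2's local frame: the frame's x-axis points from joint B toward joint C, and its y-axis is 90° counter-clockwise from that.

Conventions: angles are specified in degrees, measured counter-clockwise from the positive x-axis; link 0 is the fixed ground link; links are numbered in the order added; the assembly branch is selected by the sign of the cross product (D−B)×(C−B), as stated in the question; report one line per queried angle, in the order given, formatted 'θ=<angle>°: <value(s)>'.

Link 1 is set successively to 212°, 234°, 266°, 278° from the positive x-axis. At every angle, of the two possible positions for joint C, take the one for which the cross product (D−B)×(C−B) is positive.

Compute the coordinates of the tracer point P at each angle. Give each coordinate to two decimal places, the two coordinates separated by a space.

A=(0,0), D=(5.00,0)
θ=212°: B = A + 3.00·(cos212°, sin212°) = (-2.5441, -1.5898)
θ=212°: |BD| = 7.7098
θ=212°: circle(B,4.00) ∩ circle(D,9.00): a=-0.3605, h=3.9837
θ=212°:   candidates: C₊=(-3.7183,2.2340) cross=30.714; C₋=(-2.0754,-5.5622) cross=-30.714
θ=212°:   branch + wants cross > 0 → take C=(-3.7183,2.2340) (cross=30.714)
θ=212°: ex = (C−B)/|BC| = (-0.2935,0.9559); ey = (-0.9559,-0.2935)
θ=212°: P = B + -1.62·ex + -3.10·ey = (0.8948,-2.2284)
θ=234°: B = A + 3.00·(cos234°, sin234°) = (-1.7634, -2.4271)
θ=234°: |BD| = 7.1856
θ=234°: circle(B,4.00) ∩ circle(D,9.00): a=-0.9301, h=3.8904
θ=234°:   candidates: C₊=(-3.9528,0.9205) cross=27.955; C₋=(-1.3248,-6.4029) cross=-27.955
θ=234°:   branch + wants cross > 0 → take C=(-3.9528,0.9205) (cross=27.955)
θ=234°: ex = (C−B)/|BC| = (-0.5474,0.8369); ey = (-0.8369,-0.5474)
θ=234°: P = B + -1.62·ex + -3.10·ey = (1.7177,-2.0860)
θ=266°: B = A + 3.00·(cos266°, sin266°) = (-0.2093, -2.9927)
θ=266°: |BD| = 6.0077
θ=266°: circle(B,4.00) ∩ circle(D,9.00): a=-2.4058, h=3.1956
θ=266°:   candidates: C₊=(-3.8872,-1.4202) cross=19.198; C₋=(-0.7035,-6.9620) cross=-19.198
θ=266°:   branch + wants cross > 0 → take C=(-3.8872,-1.4202) (cross=19.198)
θ=266°: ex = (C−B)/|BC| = (-0.9195,0.3931); ey = (-0.3931,-0.9195)
θ=266°: P = B + -1.62·ex + -3.10·ey = (2.4990,-0.7791)
θ=278°: B = A + 3.00·(cos278°, sin278°) = (0.4175, -2.9708)
θ=278°: |BD| = 5.4612
θ=278°: circle(B,4.00) ∩ circle(D,9.00): a=-3.2205, h=2.3725
θ=278°:   candidates: C₊=(-3.5753,-2.7319) cross=12.957; C₋=(-0.9942,-6.7134) cross=-12.957
θ=278°:   branch + wants cross > 0 → take C=(-3.5753,-2.7319) (cross=12.957)
θ=278°: ex = (C−B)/|BC| = (-0.9982,0.0597); ey = (-0.0597,-0.9982)
θ=278°: P = B + -1.62·ex + -3.10·ey = (2.2197,0.0269)

θ=212°: 0.89 -2.23
θ=234°: 1.72 -2.09
θ=266°: 2.50 -0.78
θ=278°: 2.22 0.03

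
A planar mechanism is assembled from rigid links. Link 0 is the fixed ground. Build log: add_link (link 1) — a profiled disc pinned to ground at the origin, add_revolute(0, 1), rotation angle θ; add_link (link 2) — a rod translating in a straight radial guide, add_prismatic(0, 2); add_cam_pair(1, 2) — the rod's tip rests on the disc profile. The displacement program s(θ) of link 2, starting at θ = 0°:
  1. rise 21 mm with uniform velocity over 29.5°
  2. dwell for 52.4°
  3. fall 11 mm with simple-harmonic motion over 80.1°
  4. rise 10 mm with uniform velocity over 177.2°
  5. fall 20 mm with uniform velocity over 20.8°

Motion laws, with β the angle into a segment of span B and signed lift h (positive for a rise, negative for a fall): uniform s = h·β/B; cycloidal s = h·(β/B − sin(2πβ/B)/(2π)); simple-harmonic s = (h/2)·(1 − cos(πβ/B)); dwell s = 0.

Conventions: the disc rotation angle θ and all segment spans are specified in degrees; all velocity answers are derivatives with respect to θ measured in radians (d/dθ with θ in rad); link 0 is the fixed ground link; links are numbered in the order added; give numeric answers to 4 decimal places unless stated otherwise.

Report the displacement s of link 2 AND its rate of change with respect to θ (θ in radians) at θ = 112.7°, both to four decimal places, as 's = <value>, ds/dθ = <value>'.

seg 1 [0°–29.5°] uniform, h=21: full span → s += 21 → s = 21.0000
seg 2 [29.5°–81.9°] dwell: s stays 21.0000
seg 3 [81.9°–162°] simple-harmonic, h=-11: θ=112.7° here. β=30.8, B=80.1. -11/2·(1 − cos(π·0.3845)) = -3.5481 → s = 17.4519
velocity in seg [81.9°–162°] (simple-harmonic), θ in radians: β = 30.8° = 0.5376 rad, B = 80.1° = 1.3980 rad; ds/dθ = (πh/(2B)) sin(πβ/B) = (π·(-11)/(2·1.3980)) sin(π·0.3845) = -11.555058 mm/rad

s = 17.4519, ds/dθ = -11.5551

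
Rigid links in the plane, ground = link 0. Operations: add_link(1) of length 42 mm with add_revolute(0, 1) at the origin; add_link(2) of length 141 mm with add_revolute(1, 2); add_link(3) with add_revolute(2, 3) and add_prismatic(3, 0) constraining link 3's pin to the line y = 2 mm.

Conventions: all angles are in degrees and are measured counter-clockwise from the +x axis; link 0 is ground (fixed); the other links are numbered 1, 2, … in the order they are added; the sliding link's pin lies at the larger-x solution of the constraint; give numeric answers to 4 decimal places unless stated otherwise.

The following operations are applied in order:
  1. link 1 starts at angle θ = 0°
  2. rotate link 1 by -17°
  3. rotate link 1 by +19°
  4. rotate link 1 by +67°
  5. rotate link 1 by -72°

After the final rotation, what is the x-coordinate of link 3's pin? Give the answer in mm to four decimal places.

geometry: r = 42 mm, L = 141 mm, e = 2 mm; θ starts at 0°
rotate link 1 by -17°: θ ← 0° -17° = -17°
rotate link 1 by +19°: θ ← -17° +19° = 2°
rotate link 1 by +67°: θ ← 2° +67° = 69°
rotate link 1 by -72°: θ ← 69° -72° = -3°
crank pin P = (r cos θ, r sin θ) = (41.942440, -2.198110)
h = r sin θ − e = -2.198110 − 2 = -4.198110
x = r cos θ + √(L² − h²) = 41.942440 + 140.937489 = 182.879930

182.8799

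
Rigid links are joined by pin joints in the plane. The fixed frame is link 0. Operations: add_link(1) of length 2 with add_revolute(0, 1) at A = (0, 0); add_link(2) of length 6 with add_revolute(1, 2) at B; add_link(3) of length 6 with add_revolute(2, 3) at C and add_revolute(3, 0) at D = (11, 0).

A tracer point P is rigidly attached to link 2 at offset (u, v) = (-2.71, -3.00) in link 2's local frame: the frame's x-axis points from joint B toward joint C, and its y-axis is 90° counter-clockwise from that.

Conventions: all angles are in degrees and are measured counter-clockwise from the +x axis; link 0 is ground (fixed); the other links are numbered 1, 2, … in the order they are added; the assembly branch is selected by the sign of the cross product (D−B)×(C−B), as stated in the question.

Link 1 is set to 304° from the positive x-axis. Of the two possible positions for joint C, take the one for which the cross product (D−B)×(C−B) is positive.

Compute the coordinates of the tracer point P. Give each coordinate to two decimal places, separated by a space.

A=(0,0), D=(11.00,0)
B = A + 2.00·(cos304°, sin304°) = (1.1184, -1.6581)
|BD| = 10.0198
circle(B,6.00) ∩ circle(D,6.00): a=5.0099, h=3.3017
  candidates: C₊=(5.5128,2.4271) cross=33.082; C₋=(6.6056,-4.0852) cross=-33.082
  branch + wants cross > 0 → take C=(5.5128,2.4271) (cross=33.082)
ex = (C−B)/|BC| = (0.7324,0.6809); ey = (-0.6809,0.7324)
P = B + -2.71·ex + -3.00·ey = (1.1762,-5.7004)

1.18 -5.70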